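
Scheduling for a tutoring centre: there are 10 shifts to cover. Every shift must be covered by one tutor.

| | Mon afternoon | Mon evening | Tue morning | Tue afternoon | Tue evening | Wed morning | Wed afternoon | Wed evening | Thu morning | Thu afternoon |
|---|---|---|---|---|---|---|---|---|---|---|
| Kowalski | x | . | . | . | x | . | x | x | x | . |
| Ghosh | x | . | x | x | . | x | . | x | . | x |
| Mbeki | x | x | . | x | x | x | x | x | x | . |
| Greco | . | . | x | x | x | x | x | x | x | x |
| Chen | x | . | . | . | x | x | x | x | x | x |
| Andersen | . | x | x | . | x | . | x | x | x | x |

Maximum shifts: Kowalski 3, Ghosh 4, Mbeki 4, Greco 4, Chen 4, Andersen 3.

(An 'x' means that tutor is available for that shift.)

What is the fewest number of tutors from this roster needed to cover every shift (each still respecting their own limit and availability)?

10 slots to fill and no one can take more than 4, so at least ⌈10/4⌉ = 3 tutors are needed.
Kowalski, Ghosh, and Mbeki alone can cover everything: Mon afternoon→Mbeki, Mon evening→Mbeki, Tue morning→Ghosh, Tue afternoon→Ghosh, Tue evening→Kowalski, Wed morning→Ghosh, Wed afternoon→Kowalski, Wed evening→Mbeki, Thu morning→Kowalski, Thu afternoon→Ghosh.

3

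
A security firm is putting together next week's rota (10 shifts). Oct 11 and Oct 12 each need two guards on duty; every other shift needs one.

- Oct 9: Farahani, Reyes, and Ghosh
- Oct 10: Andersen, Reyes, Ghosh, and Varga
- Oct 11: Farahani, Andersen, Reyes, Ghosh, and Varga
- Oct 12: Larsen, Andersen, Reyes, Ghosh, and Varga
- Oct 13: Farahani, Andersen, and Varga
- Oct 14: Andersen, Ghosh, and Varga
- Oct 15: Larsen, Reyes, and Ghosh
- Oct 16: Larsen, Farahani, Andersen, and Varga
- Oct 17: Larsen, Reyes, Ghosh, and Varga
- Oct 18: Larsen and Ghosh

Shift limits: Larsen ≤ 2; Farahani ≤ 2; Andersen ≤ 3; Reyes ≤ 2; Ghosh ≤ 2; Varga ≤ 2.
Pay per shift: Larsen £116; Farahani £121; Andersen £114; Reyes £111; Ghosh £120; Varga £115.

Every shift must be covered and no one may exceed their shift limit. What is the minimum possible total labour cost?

£1387

Picking the cheapest available guard for each shift independently would cost £1352, but that ignores the shift limits.
An optimal schedule: Oct 9→Reyes, Oct 10→Andersen, Oct 11→Ghosh+Farahani, Oct 12→Larsen+Ghosh, Oct 13→Andersen, Oct 14→Andersen, Oct 15→Reyes, Oct 16→Varga, Oct 17→Varga, Oct 18→Larsen.
Total: 111 + 114 + 120 + 121 + 116 + 120 + 114 + 114 + 111 + 115 + 115 + 116 = £1387.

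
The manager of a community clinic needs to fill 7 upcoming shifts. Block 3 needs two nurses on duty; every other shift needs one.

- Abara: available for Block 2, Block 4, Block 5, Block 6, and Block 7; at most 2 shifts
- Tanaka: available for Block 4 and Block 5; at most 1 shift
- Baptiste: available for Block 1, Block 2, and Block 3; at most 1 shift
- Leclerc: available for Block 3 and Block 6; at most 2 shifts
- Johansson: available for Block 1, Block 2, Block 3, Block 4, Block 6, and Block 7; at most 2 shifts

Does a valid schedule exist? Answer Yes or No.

One valid schedule: Block 1→Baptiste, Block 2→Johansson, Block 3→Leclerc+Johansson, Block 4→Tanaka, Block 5→Abara, Block 6→Leclerc, Block 7→Abara.
Loads: Abara 2/2, Tanaka 1/1, Baptiste 1/1, Leclerc 2/2, Johansson 2/2 — all within limits.

Yes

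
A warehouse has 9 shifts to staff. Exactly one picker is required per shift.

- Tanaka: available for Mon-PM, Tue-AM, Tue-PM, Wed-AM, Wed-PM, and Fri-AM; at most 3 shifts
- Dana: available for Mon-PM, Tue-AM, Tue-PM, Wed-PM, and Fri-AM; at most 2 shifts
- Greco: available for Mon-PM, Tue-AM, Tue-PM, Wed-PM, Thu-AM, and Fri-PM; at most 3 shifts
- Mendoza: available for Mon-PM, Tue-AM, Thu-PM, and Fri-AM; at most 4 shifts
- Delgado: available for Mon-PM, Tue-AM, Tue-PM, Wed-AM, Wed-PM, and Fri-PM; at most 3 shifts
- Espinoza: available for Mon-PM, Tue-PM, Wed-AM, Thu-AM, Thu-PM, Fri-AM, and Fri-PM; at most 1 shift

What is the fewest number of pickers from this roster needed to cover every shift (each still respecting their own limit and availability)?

9 slots to fill and no one can take more than 4, so at least ⌈9/4⌉ = 3 pickers are needed.
Tanaka, Greco, and Mendoza alone can cover everything: Mon-PM→Greco, Tue-AM→Mendoza, Tue-PM→Tanaka, Wed-AM→Tanaka, Wed-PM→Tanaka, Thu-AM→Greco, Thu-PM→Mendoza, Fri-AM→Mendoza, Fri-PM→Greco.

3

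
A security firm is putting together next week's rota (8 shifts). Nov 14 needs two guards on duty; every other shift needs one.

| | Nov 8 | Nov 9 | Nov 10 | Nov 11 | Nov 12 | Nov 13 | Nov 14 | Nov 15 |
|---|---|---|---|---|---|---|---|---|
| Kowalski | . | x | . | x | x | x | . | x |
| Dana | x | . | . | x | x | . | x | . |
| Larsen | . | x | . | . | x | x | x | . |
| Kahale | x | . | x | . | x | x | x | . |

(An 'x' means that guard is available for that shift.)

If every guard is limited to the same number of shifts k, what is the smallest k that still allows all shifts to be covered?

3

With 4 guards and 9 worker-slots to fill, someone must work at least ⌈9/4⌉ = 3 shifts, so k ≥ 3.
k = 3 works: Nov 8→Dana, Nov 9→Kowalski, Nov 10→Kahale, Nov 11→Kowalski, Nov 12→Dana, Nov 13→Larsen, Nov 14→Dana+Larsen, Nov 15→Kowalski.
Loads: Kowalski 3, Dana 3, Larsen 2, Kahale 1 — all ≤ 3.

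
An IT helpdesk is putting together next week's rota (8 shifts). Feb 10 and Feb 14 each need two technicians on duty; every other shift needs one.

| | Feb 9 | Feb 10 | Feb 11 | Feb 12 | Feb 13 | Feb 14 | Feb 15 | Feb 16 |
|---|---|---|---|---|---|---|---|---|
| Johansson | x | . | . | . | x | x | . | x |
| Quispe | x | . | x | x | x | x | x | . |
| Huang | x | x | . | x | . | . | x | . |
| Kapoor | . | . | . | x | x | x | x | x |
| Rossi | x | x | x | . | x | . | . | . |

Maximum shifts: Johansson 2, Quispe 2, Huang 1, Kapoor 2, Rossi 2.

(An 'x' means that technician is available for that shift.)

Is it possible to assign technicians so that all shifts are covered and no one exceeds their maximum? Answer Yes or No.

Total capacity is 2+2+1+2+2 = 9 but 10 worker-slots are needed — infeasible.

No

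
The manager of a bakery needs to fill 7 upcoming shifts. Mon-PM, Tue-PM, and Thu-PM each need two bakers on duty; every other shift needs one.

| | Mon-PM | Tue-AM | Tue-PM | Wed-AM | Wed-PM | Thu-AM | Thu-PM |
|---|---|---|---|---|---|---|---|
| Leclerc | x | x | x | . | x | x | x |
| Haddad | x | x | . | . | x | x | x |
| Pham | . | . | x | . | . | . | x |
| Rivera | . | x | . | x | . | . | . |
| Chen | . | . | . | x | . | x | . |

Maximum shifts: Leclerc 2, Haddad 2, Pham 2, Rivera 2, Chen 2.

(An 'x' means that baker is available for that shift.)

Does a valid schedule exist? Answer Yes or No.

No

Total capacity is 10 and 10 slots are needed, so capacity alone doesn't rule it out.
Shifts {Mon-PM, Tue-PM, Wed-PM, Thu-PM} need 7 worker-slots in total, but the bakers available for any of those shifts (Leclerc, Haddad, and Pham) can supply at most 6 among them. So no valid schedule exists.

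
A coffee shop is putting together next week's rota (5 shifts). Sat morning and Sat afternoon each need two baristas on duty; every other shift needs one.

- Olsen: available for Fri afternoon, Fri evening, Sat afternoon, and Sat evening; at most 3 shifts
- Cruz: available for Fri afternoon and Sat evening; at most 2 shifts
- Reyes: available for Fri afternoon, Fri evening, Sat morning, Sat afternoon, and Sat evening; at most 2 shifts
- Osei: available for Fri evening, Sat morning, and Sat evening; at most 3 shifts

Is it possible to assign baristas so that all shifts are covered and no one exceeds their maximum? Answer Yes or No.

Yes

Sat morning can only be covered by Reyes and Osei, so that assignment is forced.
Sat afternoon can only be covered by Olsen and Reyes, so that assignment is forced.
One valid schedule: Fri afternoon→Olsen, Fri evening→Olsen, Sat morning→Reyes+Osei, Sat afternoon→Olsen+Reyes, Sat evening→Cruz.
Loads: Olsen 3/3, Cruz 1/2, Reyes 2/2, Osei 1/3 — all within limits.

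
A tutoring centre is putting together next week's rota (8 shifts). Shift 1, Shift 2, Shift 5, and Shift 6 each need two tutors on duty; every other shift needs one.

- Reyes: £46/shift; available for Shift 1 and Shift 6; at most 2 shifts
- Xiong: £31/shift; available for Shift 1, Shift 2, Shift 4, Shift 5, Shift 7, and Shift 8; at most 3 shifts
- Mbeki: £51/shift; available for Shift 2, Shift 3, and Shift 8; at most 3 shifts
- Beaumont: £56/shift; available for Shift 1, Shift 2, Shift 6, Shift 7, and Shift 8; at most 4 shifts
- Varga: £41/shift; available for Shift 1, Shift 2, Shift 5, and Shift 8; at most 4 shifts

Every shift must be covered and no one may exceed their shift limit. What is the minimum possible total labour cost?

£507

Shift 3 can only be covered by Mbeki, so that assignment is forced.
Shift 4 can only be covered by Xiong, so that assignment is forced.
Shift 5 can only be covered by Xiong and Varga, so that assignment is forced.
Picking the cheapest available tutor for each shift independently would cost £462, but that ignores the shift limits.
An optimal schedule: Shift 1→Varga+Reyes, Shift 2→Varga+Mbeki, Shift 3→Mbeki, Shift 4→Xiong, Shift 5→Xiong+Varga, Shift 6→Reyes+Beaumont, Shift 7→Xiong, Shift 8→Varga.
Total: 41 + 46 + 41 + 51 + 51 + 31 + 31 + 41 + 46 + 56 + 31 + 41 = £507.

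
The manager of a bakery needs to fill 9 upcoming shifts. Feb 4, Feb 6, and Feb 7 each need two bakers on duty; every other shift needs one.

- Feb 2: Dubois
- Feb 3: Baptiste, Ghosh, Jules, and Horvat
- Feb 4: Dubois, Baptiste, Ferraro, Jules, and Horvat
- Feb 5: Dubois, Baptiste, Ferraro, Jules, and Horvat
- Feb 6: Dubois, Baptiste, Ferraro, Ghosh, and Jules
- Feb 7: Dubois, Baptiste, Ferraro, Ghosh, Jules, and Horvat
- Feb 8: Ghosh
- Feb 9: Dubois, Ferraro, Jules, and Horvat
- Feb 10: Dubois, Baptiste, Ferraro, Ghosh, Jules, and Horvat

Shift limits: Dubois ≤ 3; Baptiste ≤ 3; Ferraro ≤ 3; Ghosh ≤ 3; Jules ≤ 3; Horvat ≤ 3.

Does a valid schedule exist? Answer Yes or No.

Feb 2 can only be covered by Dubois, so that assignment is forced.
Feb 8 can only be covered by Ghosh, so that assignment is forced.
One valid schedule: Feb 2→Dubois, Feb 3→Baptiste, Feb 4→Baptiste+Ferraro, Feb 5→Dubois, Feb 6→Ferraro+Ghosh, Feb 7→Ferraro+Ghosh, Feb 8→Ghosh, Feb 9→Dubois, Feb 10→Baptiste.
Loads: Dubois 3/3, Baptiste 3/3, Ferraro 3/3, Ghosh 3/3, Jules 0/3, Horvat 0/3 — all within limits.

Yes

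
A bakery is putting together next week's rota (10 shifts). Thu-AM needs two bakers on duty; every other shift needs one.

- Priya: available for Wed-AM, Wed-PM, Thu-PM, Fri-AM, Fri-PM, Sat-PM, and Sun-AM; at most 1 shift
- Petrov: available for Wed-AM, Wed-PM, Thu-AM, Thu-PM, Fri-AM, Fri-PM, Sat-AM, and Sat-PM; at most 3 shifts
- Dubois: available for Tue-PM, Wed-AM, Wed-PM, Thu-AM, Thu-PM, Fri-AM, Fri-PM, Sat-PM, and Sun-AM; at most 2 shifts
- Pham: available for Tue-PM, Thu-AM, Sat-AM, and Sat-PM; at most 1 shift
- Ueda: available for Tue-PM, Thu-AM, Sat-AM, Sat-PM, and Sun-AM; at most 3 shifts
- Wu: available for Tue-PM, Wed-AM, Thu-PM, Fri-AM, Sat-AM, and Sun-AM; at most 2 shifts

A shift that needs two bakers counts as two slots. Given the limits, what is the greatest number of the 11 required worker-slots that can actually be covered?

Total capacity across all bakers is 1+3+2+1+3+2 = 12, and 11 slots are needed, so at most 11 can be filled.
An assignment achieving 11: Tue-PM→Dubois, Wed-AM→Petrov, Wed-PM→Priya, Thu-AM→Petrov+Dubois, Thu-PM→Wu, Fri-AM→Wu, Fri-PM→Petrov, Sat-AM→Pham, Sat-PM→Ueda, Sun-AM→Ueda.
Loads: Priya 1/1, Petrov 3/3, Dubois 2/2, Pham 1/1, Ueda 2/3, Wu 2/2.

11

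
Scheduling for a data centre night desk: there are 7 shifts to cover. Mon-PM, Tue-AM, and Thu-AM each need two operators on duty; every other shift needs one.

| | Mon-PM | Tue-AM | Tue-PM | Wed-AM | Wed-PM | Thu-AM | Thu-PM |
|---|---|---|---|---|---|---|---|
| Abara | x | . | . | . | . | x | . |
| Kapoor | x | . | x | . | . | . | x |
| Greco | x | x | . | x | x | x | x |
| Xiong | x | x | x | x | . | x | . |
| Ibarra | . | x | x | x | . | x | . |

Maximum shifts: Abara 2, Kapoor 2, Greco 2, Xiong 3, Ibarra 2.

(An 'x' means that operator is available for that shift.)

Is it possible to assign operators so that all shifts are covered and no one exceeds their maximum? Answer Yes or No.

Wed-PM can only be covered by Greco, so that assignment is forced.
One valid schedule: Mon-PM→Abara+Xiong, Tue-AM→Greco+Xiong, Tue-PM→Kapoor, Wed-AM→Xiong, Wed-PM→Greco, Thu-AM→Abara+Ibarra, Thu-PM→Kapoor.
Loads: Abara 2/2, Kapoor 2/2, Greco 2/2, Xiong 3/3, Ibarra 1/2 — all within limits.

Yes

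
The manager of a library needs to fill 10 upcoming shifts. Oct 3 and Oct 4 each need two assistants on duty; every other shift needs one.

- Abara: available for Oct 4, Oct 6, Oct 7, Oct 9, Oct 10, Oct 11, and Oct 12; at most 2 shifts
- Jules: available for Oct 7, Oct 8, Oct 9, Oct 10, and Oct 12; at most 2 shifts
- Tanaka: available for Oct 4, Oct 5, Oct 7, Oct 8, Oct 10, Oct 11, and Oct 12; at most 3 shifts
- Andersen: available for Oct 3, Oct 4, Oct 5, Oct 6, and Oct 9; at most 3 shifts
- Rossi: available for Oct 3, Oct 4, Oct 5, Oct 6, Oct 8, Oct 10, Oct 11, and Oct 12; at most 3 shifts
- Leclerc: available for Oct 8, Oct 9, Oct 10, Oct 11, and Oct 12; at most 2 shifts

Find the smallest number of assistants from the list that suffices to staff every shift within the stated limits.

12 slots to fill and no one can take more than 3, so at least ⌈12/3⌉ = 4 assistants are needed.
Any 4 assistants together have capacity at most 3+3+3+2 = 11 < 12 slots, so 4 can never suffice.
Abara, Jules, Tanaka, Andersen, and Rossi alone can cover everything: Oct 3→Andersen+Rossi, Oct 4→Andersen+Rossi, Oct 5→Tanaka, Oct 6→Abara, Oct 7→Abara, Oct 8→Jules, Oct 9→Jules, Oct 10→Tanaka, Oct 11→Tanaka, Oct 12→Rossi.

5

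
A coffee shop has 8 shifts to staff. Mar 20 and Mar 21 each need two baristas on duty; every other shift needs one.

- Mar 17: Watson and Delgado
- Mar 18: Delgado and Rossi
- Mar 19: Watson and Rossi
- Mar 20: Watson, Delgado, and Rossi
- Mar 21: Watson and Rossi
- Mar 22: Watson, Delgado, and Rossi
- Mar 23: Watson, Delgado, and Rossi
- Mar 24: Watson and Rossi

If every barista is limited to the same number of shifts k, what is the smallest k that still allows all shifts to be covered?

4

With 3 baristas and 10 worker-slots to fill, someone must work at least ⌈10/3⌉ = 4 shifts, so k ≥ 4.
k = 4 works: Mar 17→Watson, Mar 18→Delgado, Mar 19→Watson, Mar 20→Delgado+Rossi, Mar 21→Watson+Rossi, Mar 22→Delgado, Mar 23→Delgado, Mar 24→Watson.
Loads: Watson 4, Delgado 4, Rossi 2 — all ≤ 4.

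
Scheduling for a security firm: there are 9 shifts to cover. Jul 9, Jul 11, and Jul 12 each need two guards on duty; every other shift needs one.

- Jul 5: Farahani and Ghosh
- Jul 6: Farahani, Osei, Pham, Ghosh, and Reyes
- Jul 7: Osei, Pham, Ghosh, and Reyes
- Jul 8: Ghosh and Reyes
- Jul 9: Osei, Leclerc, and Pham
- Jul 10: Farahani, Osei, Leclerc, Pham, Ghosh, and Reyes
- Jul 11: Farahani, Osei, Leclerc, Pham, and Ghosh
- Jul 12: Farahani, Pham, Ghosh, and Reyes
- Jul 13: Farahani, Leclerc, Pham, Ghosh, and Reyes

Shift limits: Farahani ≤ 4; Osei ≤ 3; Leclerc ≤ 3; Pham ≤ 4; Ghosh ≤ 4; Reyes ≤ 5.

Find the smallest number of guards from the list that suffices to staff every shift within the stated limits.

4

12 slots to fill and no one can take more than 5, so at least ⌈12/5⌉ = 3 guards are needed.
No set of 3 guards can cover every shift (each such set leaves at least one shift with no one available or exceeds a cap).
Farahani, Osei, Leclerc, and Ghosh alone can cover everything: Jul 5→Farahani, Jul 6→Farahani, Jul 7→Osei, Jul 8→Ghosh, Jul 9→Osei+Leclerc, Jul 10→Osei, Jul 11→Leclerc+Ghosh, Jul 12→Farahani+Ghosh, Jul 13→Farahani.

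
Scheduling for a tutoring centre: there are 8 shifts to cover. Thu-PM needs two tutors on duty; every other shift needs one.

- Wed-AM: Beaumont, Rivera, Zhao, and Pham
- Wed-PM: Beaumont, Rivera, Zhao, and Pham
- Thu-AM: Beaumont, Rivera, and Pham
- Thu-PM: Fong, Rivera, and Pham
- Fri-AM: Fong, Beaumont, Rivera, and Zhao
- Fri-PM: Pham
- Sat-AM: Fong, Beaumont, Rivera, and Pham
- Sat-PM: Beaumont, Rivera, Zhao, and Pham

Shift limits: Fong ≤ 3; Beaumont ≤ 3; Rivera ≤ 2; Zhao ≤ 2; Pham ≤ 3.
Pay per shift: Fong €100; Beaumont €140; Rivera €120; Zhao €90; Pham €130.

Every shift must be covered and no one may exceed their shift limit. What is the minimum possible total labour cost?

Fri-PM can only be covered by Pham, so that assignment is forced.
Picking the cheapest available tutor for each shift independently would cost €930, but that ignores the shift limits.
An optimal schedule: Wed-AM→Zhao, Wed-PM→Zhao, Thu-AM→Rivera, Thu-PM→Fong+Rivera, Fri-AM→Fong, Fri-PM→Pham, Sat-AM→Fong, Sat-PM→Pham.
Total: 90 + 90 + 120 + 100 + 120 + 100 + 130 + 100 + 130 = €980.

€980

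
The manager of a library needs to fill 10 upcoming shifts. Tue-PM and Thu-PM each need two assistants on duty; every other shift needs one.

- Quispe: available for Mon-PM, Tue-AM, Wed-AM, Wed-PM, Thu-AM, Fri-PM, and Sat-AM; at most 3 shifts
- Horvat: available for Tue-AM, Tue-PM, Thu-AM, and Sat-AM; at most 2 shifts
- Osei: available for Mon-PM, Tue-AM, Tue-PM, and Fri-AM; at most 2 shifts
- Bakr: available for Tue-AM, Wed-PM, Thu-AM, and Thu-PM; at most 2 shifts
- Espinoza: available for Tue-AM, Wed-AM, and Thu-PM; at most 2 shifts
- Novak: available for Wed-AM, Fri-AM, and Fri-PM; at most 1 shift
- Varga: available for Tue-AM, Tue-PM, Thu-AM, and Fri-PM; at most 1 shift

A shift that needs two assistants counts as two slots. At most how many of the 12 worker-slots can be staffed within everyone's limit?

12

Total capacity across all assistants is 3+2+2+2+2+1+1 = 13, and 12 slots are needed, so at most 12 can be filled.
An assignment achieving 12: Mon-PM→Quispe, Tue-AM→Bakr, Tue-PM→Horvat+Osei, Wed-AM→Espinoza, Wed-PM→Quispe, Thu-AM→Horvat, Thu-PM→Bakr+Espinoza, Fri-AM→Osei, Fri-PM→Novak, Sat-AM→Quispe.
Loads: Quispe 3/3, Horvat 2/2, Osei 2/2, Bakr 2/2, Espinoza 2/2, Novak 1/1, Varga 0/1.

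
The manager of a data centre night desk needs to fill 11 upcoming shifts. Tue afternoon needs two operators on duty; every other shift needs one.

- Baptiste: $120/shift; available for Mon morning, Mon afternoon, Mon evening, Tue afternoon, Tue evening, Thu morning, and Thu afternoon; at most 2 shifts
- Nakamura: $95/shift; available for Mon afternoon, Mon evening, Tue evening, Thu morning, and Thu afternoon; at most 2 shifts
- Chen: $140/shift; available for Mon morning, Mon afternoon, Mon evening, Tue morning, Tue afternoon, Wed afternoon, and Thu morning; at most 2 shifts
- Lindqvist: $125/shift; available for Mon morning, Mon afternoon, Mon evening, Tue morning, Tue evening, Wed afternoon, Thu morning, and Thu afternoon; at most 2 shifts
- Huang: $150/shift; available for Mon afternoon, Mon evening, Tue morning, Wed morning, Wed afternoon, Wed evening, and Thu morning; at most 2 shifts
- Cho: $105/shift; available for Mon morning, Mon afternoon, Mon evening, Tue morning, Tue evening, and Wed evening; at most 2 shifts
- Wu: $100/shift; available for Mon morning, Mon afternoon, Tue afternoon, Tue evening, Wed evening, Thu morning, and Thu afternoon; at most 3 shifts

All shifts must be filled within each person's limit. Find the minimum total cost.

Wed morning can only be covered by Huang, so that assignment is forced.
Picking the cheapest available operator for each shift independently would cost $1275, but that ignores the shift limits.
An optimal schedule: Mon morning→Wu, Mon afternoon→Lindqvist, Mon evening→Cho, Tue morning→Cho, Tue afternoon→Wu+Baptiste, Tue evening→Nakamura, Wed morning→Huang, Wed afternoon→Lindqvist, Wed evening→Wu, Thu morning→Baptiste, Thu afternoon→Nakamura.
Total: 100 + 125 + 105 + 105 + 100 + 120 + 95 + 150 + 125 + 100 + 120 + 95 = $1340.

$1340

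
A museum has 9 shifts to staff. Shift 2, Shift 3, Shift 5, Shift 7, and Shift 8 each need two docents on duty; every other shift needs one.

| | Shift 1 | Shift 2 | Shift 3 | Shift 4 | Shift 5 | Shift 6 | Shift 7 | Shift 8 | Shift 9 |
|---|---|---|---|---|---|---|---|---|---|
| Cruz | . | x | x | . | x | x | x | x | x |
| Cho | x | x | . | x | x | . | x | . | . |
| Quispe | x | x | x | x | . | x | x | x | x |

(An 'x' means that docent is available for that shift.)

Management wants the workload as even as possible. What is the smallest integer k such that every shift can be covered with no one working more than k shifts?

With 3 docents and 14 worker-slots to fill, someone must work at least ⌈14/3⌉ = 5 shifts, so k ≥ 5.
k = 5 works: Shift 1→Cho, Shift 2→Cho+Quispe, Shift 3→Cruz+Quispe, Shift 4→Cho, Shift 5→Cruz+Cho, Shift 6→Cruz, Shift 7→Cho+Quispe, Shift 8→Cruz+Quispe, Shift 9→Cruz.
Loads: Cruz 5, Cho 5, Quispe 4 — all ≤ 5.

5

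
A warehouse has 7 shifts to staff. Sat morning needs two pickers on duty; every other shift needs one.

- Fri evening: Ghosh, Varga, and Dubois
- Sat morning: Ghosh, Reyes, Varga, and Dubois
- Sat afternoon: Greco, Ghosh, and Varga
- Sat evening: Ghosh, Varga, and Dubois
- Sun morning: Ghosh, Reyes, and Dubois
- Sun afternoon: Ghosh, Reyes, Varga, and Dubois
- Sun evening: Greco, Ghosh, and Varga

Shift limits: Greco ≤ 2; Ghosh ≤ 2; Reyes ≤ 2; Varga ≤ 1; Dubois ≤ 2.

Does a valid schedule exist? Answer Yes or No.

Yes

One valid schedule: Fri evening→Ghosh, Sat morning→Varga+Dubois, Sat afternoon→Greco, Sat evening→Ghosh, Sun morning→Reyes, Sun afternoon→Reyes, Sun evening→Greco.
Loads: Greco 2/2, Ghosh 2/2, Reyes 2/2, Varga 1/1, Dubois 1/2 — all within limits.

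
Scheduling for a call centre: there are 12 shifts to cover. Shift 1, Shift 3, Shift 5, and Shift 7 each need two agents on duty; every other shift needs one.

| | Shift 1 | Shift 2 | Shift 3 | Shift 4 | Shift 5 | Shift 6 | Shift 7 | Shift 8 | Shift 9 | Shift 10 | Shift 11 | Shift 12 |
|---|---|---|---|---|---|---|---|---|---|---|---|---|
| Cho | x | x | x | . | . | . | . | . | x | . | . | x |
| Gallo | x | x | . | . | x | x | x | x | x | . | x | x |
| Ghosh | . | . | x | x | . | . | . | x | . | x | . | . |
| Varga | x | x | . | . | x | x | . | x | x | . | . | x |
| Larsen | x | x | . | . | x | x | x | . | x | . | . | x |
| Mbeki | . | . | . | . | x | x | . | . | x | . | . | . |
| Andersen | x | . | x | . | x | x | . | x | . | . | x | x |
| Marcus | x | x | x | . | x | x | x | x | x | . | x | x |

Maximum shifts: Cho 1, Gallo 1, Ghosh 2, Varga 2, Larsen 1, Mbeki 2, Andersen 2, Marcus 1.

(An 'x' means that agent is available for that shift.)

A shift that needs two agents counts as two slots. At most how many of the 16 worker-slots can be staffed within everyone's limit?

12

Total capacity across all agents is 1+1+2+2+1+2+2+1 = 12, and 16 slots are needed, so at most 12 can be filled.
An assignment achieving 12: Shift 1→Marcus, Shift 2→Varga, Shift 3→Cho+Andersen, Shift 4→Ghosh, Shift 5→Mbeki, Shift 6→Mbeki, Shift 7→Gallo+Larsen, Shift 8→Varga, Shift 10→Ghosh, Shift 11→Andersen.
Loads: Cho 1/1, Gallo 1/1, Ghosh 2/2, Varga 2/2, Larsen 1/1, Mbeki 2/2, Andersen 2/2, Marcus 1/1.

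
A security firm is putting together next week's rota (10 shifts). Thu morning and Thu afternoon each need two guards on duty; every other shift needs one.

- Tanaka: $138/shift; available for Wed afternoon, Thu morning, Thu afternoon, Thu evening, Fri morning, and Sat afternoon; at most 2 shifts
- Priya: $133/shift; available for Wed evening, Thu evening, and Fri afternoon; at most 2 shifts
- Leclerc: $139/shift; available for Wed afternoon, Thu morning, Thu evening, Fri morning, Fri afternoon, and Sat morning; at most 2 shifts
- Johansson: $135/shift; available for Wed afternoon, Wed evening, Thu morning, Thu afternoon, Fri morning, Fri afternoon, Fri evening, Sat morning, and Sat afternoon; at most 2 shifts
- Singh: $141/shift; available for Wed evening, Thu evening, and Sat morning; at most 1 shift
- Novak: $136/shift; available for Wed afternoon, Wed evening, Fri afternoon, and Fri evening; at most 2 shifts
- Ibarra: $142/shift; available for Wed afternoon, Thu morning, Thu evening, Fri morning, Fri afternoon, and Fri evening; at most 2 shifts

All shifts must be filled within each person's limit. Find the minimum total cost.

Thu afternoon can only be covered by Tanaka and Johansson, so that assignment is forced.
Picking the cheapest available guard for each shift independently would cost $1620, but that ignores the shift limits.
An optimal schedule: Wed afternoon→Novak, Wed evening→Priya, Thu morning→Leclerc+Ibarra, Thu afternoon→Johansson+Tanaka, Thu evening→Singh, Fri morning→Tanaka, Fri afternoon→Priya, Fri evening→Novak, Sat morning→Leclerc, Sat afternoon→Johansson.
Total: 136 + 133 + 139 + 142 + 135 + 138 + 141 + 138 + 133 + 136 + 139 + 135 = $1645.

$1645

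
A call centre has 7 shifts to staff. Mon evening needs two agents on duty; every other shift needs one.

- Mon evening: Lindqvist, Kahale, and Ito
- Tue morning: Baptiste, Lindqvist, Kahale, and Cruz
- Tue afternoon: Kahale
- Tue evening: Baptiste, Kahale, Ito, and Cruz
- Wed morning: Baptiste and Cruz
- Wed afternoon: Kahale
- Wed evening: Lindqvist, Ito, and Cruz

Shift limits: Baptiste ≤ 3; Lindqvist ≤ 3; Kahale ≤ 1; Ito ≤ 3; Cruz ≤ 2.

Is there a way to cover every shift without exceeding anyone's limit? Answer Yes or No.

No

Total capacity is 12 and 8 slots are needed, so capacity alone doesn't rule it out.
Shifts {Tue afternoon, Wed afternoon} need 2 worker-slots in total, but the agents available for any of those shifts (Kahale) can supply at most 1 among them. So no valid schedule exists.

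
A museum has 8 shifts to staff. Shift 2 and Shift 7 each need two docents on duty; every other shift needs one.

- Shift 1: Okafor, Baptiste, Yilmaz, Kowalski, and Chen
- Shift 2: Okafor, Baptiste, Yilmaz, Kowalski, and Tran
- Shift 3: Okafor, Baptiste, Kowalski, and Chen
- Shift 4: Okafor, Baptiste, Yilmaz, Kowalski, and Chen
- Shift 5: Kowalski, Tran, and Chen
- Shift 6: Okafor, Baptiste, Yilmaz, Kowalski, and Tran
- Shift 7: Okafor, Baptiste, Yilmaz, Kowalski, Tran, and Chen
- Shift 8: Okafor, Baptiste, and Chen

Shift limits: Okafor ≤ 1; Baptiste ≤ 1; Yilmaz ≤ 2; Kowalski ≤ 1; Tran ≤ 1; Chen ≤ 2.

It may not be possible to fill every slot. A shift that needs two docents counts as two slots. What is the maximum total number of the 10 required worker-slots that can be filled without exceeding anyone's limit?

Total capacity across all docents is 1+1+2+1+1+2 = 8, and 10 slots are needed, so at most 8 can be filled.
An assignment achieving 8: Shift 1→Yilmaz, Shift 2→Yilmaz+Tran, Shift 3→Baptiste, Shift 4→Chen, Shift 5→Kowalski, Shift 7→Chen, Shift 8→Okafor.
Loads: Okafor 1/1, Baptiste 1/1, Yilmaz 2/2, Kowalski 1/1, Tran 1/1, Chen 2/2.

8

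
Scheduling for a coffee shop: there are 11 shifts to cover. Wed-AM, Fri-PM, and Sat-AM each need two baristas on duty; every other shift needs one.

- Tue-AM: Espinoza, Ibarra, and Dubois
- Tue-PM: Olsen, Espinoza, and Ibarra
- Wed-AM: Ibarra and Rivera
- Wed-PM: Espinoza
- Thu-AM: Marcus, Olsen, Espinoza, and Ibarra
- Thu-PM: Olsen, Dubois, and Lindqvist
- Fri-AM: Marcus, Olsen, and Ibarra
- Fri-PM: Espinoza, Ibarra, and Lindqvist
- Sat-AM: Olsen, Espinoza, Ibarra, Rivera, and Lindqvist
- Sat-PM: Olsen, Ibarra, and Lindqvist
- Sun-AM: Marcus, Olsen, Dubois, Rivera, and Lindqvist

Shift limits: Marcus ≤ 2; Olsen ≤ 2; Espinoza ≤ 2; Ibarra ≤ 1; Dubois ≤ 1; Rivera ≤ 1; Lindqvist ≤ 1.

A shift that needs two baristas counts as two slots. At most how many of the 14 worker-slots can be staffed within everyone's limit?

10

Total capacity across all baristas is 2+2+2+1+1+1+1 = 10, and 14 slots are needed, so at most 10 can be filled.
An assignment achieving 10: Tue-AM→Espinoza, Tue-PM→Olsen, Wed-AM→Ibarra+Rivera, Wed-PM→Espinoza, Thu-AM→Marcus, Thu-PM→Olsen, Fri-AM→Marcus, Fri-PM→Lindqvist, Sun-AM→Dubois.
Loads: Marcus 2/2, Olsen 2/2, Espinoza 2/2, Ibarra 1/1, Dubois 1/1, Rivera 1/1, Lindqvist 1/1.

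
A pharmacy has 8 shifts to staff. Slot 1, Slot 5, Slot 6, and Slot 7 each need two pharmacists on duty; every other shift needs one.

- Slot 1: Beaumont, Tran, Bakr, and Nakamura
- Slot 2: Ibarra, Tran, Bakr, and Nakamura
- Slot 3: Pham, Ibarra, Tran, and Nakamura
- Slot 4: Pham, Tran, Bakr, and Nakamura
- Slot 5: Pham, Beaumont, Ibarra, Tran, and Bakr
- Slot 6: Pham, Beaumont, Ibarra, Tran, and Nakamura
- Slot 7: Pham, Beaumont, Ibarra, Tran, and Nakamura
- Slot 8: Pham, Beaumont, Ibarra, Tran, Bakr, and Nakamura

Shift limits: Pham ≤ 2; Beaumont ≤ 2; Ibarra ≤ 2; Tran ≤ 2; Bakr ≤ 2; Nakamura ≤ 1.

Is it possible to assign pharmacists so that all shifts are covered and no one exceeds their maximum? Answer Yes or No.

Total capacity is 2+2+2+2+2+1 = 11 but 12 worker-slots are needed — infeasible.

No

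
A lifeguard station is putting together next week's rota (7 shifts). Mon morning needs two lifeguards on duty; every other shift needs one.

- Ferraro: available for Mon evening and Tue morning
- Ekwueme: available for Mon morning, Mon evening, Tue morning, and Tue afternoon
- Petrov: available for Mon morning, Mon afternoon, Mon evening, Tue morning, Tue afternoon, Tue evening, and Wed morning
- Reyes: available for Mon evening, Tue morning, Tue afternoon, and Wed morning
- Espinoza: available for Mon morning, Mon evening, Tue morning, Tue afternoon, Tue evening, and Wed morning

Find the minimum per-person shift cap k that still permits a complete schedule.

2

With 5 lifeguards and 8 worker-slots to fill, someone must work at least ⌈8/5⌉ = 2 shifts, so k ≥ 2.
k = 2 works: Mon morning→Ekwueme+Espinoza, Mon afternoon→Petrov, Mon evening→Ferraro, Tue morning→Ferraro, Tue afternoon→Ekwueme, Tue evening→Petrov, Wed morning→Reyes.
Loads: Ferraro 2, Ekwueme 2, Petrov 2, Reyes 1, Espinoza 1 — all ≤ 2.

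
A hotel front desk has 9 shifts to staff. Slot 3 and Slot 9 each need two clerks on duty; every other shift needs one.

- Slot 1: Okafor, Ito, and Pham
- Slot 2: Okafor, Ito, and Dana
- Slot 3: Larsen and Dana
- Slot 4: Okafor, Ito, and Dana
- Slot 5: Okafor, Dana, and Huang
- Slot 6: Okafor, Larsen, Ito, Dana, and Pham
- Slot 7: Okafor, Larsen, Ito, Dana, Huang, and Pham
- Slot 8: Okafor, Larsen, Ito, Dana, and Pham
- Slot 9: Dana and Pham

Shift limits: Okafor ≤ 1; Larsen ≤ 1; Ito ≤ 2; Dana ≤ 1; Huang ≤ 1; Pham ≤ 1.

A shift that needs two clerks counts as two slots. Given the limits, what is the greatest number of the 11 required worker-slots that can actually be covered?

Total capacity across all clerks is 1+1+2+1+1+1 = 7, and 11 slots are needed, so at most 7 can be filled.
An assignment achieving 7: Slot 1→Okafor, Slot 2→Ito, Slot 3→Larsen+Dana, Slot 4→Ito, Slot 5→Huang, Slot 9→Pham.
Loads: Okafor 1/1, Larsen 1/1, Ito 2/2, Dana 1/1, Huang 1/1, Pham 1/1.

7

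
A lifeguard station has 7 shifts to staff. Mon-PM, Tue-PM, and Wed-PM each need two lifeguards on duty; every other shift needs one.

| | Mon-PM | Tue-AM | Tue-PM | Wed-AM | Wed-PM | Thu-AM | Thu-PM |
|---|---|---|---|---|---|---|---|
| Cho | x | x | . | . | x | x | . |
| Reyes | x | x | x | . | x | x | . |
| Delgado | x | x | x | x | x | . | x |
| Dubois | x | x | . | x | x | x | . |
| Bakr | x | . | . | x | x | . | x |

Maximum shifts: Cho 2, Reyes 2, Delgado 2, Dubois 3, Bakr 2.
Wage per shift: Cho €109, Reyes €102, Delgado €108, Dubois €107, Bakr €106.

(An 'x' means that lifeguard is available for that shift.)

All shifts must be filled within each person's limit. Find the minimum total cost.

€1062

Tue-PM can only be covered by Reyes and Delgado, so that assignment is forced.
Picking the cheapest available lifeguard for each shift independently would cost €1042, but that ignores the shift limits.
An optimal schedule: Mon-PM→Dubois+Delgado, Tue-AM→Dubois, Tue-PM→Reyes+Delgado, Wed-AM→Bakr, Wed-PM→Dubois+Cho, Thu-AM→Reyes, Thu-PM→Bakr.
Total: 107 + 108 + 107 + 102 + 108 + 106 + 107 + 109 + 102 + 106 = €1062.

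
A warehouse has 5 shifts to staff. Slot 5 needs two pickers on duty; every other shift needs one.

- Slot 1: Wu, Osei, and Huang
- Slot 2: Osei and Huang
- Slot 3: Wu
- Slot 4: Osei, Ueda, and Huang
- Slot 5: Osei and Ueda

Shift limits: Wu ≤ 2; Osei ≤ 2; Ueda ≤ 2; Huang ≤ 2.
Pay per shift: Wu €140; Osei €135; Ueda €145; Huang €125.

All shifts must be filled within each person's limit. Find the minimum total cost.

Slot 3 can only be covered by Wu, so that assignment is forced.
Slot 5 can only be covered by Osei and Ueda, so that assignment is forced.
Picking the cheapest available picker for each shift independently would cost €795, but that ignores the shift limits.
An optimal schedule: Slot 1→Huang, Slot 2→Huang, Slot 3→Wu, Slot 4→Osei, Slot 5→Osei+Ueda.
Total: 125 + 125 + 140 + 135 + 135 + 145 = €805.

€805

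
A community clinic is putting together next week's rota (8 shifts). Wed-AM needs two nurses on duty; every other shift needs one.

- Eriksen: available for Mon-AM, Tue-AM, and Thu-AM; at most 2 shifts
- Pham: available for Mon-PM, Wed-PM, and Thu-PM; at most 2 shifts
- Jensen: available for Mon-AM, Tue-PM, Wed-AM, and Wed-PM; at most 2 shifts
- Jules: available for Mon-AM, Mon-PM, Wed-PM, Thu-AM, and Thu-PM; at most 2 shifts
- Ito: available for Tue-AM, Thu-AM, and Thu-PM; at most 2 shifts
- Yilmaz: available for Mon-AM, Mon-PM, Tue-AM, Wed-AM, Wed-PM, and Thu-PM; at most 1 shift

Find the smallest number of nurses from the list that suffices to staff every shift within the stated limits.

9 slots to fill and no one can take more than 2, so at least ⌈9/2⌉ = 5 nurses are needed.
Eriksen, Pham, Jensen, Jules, and Yilmaz alone can cover everything: Mon-AM→Jules, Mon-PM→Pham, Tue-AM→Eriksen, Tue-PM→Jensen, Wed-AM→Jensen+Yilmaz, Wed-PM→Jules, Thu-AM→Eriksen, Thu-PM→Pham.

5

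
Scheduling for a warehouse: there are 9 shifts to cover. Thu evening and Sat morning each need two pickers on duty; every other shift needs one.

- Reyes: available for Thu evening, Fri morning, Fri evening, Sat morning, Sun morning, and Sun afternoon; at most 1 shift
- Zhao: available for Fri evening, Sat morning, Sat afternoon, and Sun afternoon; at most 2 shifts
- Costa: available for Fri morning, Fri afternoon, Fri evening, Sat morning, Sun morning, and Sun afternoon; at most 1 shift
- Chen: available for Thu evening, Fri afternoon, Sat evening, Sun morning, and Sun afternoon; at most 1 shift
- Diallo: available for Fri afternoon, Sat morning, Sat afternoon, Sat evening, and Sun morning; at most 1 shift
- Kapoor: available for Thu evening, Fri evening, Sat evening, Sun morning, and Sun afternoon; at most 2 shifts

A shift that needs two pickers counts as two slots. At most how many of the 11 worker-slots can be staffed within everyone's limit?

Total capacity across all pickers is 1+2+1+1+1+2 = 8, and 11 slots are needed, so at most 8 can be filled.
An assignment achieving 8: Thu evening→Chen+Kapoor, Fri morning→Reyes, Fri afternoon→Costa, Fri evening→Zhao, Sat afternoon→Zhao, Sat evening→Diallo, Sun morning→Kapoor.
Loads: Reyes 1/1, Zhao 2/2, Costa 1/1, Chen 1/1, Diallo 1/1, Kapoor 2/2.

8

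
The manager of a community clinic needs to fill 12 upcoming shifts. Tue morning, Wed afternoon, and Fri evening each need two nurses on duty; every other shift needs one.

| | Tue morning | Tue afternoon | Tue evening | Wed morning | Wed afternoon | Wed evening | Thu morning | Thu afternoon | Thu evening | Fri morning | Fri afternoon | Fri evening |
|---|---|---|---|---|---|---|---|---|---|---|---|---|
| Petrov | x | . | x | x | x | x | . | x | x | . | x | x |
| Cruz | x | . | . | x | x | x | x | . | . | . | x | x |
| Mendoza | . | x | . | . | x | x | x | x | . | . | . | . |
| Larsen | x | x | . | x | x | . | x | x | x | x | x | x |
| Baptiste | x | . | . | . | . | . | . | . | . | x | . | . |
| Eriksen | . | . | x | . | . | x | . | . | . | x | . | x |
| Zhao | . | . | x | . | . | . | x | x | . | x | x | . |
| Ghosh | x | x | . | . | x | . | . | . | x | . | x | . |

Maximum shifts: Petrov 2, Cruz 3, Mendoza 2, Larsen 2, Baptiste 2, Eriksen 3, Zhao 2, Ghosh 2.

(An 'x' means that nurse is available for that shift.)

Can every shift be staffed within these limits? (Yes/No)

One valid schedule: Tue morning→Baptiste+Ghosh, Tue afternoon→Mendoza, Tue evening→Petrov, Wed morning→Petrov, Wed afternoon→Larsen+Ghosh, Wed evening→Cruz, Thu morning→Cruz, Thu afternoon→Mendoza, Thu evening→Larsen, Fri morning→Baptiste, Fri afternoon→Zhao, Fri evening→Cruz+Eriksen.
Loads: Petrov 2/2, Cruz 3/3, Mendoza 2/2, Larsen 2/2, Baptiste 2/2, Eriksen 1/3, Zhao 1/2, Ghosh 2/2 — all within limits.

Yes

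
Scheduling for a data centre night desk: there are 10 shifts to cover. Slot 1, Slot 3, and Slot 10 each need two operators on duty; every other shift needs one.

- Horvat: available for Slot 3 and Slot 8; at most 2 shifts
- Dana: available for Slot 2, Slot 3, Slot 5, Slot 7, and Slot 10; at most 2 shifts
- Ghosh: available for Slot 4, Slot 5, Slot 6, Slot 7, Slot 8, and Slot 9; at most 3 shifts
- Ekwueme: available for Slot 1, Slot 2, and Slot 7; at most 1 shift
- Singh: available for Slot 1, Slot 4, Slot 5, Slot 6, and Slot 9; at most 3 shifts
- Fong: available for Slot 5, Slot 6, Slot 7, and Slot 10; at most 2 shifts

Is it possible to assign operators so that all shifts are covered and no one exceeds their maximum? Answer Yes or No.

No

Total capacity is 13 and 13 slots are needed, so capacity alone doesn't rule it out.
Shifts {Slot 1, Slot 2, Slot 3, Slot 10} need 7 worker-slots in total, but the operators available for any of those shifts (Horvat, Dana, Ekwueme, Singh, and Fong) can supply at most 6 among them. So no valid schedule exists.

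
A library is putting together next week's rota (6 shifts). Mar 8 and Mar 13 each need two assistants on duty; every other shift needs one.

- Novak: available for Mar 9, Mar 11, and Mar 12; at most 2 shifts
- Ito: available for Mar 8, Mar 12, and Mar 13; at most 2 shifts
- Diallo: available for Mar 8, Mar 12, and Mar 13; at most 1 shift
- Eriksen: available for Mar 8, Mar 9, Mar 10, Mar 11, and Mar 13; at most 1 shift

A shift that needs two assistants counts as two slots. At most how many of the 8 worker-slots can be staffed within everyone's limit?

6

Total capacity across all assistants is 2+2+1+1 = 6, and 8 slots are needed, so at most 6 can be filled.
An assignment achieving 6: Mar 8→Ito+Diallo, Mar 9→Novak, Mar 10→Eriksen, Mar 11→Novak, Mar 12→Ito.
Loads: Novak 2/2, Ito 2/2, Diallo 1/1, Eriksen 1/1.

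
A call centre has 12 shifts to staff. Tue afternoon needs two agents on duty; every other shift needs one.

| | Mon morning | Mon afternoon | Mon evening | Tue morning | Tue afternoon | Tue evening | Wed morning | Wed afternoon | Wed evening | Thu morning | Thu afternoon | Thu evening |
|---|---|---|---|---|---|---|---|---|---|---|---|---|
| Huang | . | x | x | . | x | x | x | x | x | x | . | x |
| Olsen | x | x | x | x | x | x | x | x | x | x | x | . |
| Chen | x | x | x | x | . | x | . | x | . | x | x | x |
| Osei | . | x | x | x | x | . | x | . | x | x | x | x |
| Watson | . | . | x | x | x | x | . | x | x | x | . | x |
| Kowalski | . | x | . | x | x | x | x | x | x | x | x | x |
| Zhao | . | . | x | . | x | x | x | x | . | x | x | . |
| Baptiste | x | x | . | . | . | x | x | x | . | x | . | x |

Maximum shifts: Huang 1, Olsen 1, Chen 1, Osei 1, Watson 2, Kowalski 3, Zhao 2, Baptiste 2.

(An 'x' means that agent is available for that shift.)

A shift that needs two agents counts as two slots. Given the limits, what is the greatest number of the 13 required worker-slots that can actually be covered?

13

Total capacity across all agents is 1+1+1+1+2+3+2+2 = 13, and 13 slots are needed, so at most 13 can be filled.
An assignment achieving 13: Mon morning→Olsen, Mon afternoon→Kowalski, Mon evening→Watson, Tue morning→Chen, Tue afternoon→Watson+Kowalski, Tue evening→Zhao, Wed morning→Kowalski, Wed afternoon→Zhao, Wed evening→Huang, Thu morning→Baptiste, Thu afternoon→Osei, Thu evening→Baptiste.
Loads: Huang 1/1, Olsen 1/1, Chen 1/1, Osei 1/1, Watson 2/2, Kowalski 3/3, Zhao 2/2, Baptiste 2/2.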